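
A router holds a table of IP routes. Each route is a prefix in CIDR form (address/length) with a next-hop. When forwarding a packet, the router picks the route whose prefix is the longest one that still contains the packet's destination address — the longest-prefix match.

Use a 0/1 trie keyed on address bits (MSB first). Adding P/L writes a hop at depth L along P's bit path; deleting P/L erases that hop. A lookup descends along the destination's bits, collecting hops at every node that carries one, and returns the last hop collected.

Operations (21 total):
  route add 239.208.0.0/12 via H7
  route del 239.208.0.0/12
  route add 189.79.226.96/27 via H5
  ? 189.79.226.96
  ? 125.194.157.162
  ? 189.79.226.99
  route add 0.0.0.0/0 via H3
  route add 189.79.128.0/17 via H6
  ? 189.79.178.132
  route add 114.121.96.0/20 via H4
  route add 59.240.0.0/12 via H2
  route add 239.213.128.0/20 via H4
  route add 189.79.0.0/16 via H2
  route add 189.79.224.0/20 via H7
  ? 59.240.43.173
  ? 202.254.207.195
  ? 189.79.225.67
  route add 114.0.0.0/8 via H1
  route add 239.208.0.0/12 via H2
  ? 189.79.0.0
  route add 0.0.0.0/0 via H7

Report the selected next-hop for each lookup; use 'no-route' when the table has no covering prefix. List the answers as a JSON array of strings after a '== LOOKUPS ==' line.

Apply in order:
  add 239.208.0.0/12 -> H7 at depth 12
  - 239.208.0.0/12 clear@12
  add 189.79.226.96/27 -> H5 at depth 27
  lookup 189.79.226.96: bits 101111010100111111100010011 walk d0:-→d1:-→d2:-→d3:-→d4:-→d5:-→d6:-→d7:-→d8:-→d9:-→d10:-→d11:-→d12:-→d13:-→d14:-→d15:-→d16:-→d17:-→d18:-→d19:-→d20:-→d21:-→d22:-→d23:-→d24:-→d25:-→d26:-→d27:H5 -> H5
  lookup 125.194.157.162: bits ε walk d0:- -> no-route
  lookup 189.79.226.99: bits 101111010100111111100010011 walk d0:-→d1:-→d2:-→d3:-→d4:-→d5:-→d6:-→d7:-→d8:-→d9:-→d10:-→d11:-→d12:-→d13:-→d14:-→d15:-→d16:-→d17:-→d18:-→d19:-→d20:-→d21:-→d22:-→d23:-→d24:-→d25:-→d26:-→d27:H5 -> H5
  add 0.0.0.0/0 -> H3 at depth 0
  add 189.79.128.0/17 -> H6 at depth 17
  lookup 189.79.178.132: bits 10111101010011111 walk d0:H3→d1:-→d2:-→d3:-→d4:-→d5:-→d6:-→d7:-→d8:-→d9:-→d10:-→d11:-→d12:-→d13:-→d14:-→d15:-→d16:-→d17:H6 -> H6
  add 114.121.96.0/20 -> H4 at depth 20
  add 59.240.0.0/12 -> H2 at depth 12
  add 239.213.128.0/20 -> H4 at depth 20
  add 189.79.0.0/16 -> H2 at depth 16
  add 189.79.224.0/20 -> H7 at depth 20
  lookup 59.240.43.173: bits 001110111111 walk d0:H3→d1:-→d2:-→d3:-→d4:-→d5:-→d6:-→d7:-→d8:-→d9:-→d10:-→d11:-→d12:H2 -> H2
  lookup 202.254.207.195: bits 11 walk d0:H3→d1:-→d2:- -> H3
  lookup 189.79.225.67: bits 1011110101001111111000 walk d0:H3→d1:-→d2:-→d3:-→d4:-→d5:-→d6:-→d7:-→d8:-→d9:-→d10:-→d11:-→d12:-→d13:-→d14:-→d15:-→d16:H2→d17:H6→d18:-→d19:-→d20:H7→d21:-→d22:- -> H7
  add 114.0.0.0/8 -> H1 at depth 8
  add 239.208.0.0/12 -> H2 at depth 12
  lookup 189.79.0.0: bits 1011110101001111 walk d0:H3→d1:-→d2:-→d3:-→d4:-→d5:-→d6:-→d7:-→d8:-→d9:-→d10:-→d11:-→d12:-→d13:-→d14:-→d15:-→d16:H2 -> H2
  add 0.0.0.0/0 -> H7 at depth 0

== LOOKUPS ==
["H5","no-route","H5","H6","H2","H3","H7","H2"]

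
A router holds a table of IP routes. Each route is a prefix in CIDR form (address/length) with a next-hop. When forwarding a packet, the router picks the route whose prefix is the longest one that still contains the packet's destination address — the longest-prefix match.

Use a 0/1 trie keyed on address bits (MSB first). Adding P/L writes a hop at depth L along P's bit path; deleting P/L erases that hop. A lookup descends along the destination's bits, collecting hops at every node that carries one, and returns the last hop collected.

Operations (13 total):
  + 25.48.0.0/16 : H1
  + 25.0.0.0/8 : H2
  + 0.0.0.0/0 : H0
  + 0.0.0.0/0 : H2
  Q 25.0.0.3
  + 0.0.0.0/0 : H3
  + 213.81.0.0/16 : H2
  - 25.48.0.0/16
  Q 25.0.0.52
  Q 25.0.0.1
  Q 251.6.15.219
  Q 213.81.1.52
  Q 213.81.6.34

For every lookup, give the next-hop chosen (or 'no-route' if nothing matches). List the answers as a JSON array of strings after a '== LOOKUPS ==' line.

Apply in order:
  add 25.48.0.0/16 -> H1 at depth 16
  add 25.0.0.0/8 -> H2 at depth 8
  add 0.0.0.0/0 -> H0 at depth 0
  add 0.0.0.0/0 -> H2 at depth 0
  lookup 25.0.0.3: bits 0001100100 walk d0:H2→d1:-→d2:-→d3:-→d4:-→d5:-→d6:-→d7:-→d8:H2→d9:-→d10:- -> H2
  add 0.0.0.0/0 -> H3 at depth 0
  add 213.81.0.0/16 -> H2 at depth 16
  del 25.48.0.0/16 (clear depth 16)
  lookup 25.0.0.52: bits 0001100100 walk d0:H3→d1:-→d2:-→d3:-→d4:-→d5:-→d6:-→d7:-→d8:H2→d9:-→d10:- -> H2
  lookup 25.0.0.1: bits 0001100100 walk d0:H3→d1:-→d2:-→d3:-→d4:-→d5:-→d6:-→d7:-→d8:H2→d9:-→d10:- -> H2
  lookup 251.6.15.219: bits 11 walk d0:H3→d1:-→d2:- -> H3
  lookup 213.81.1.52: bits 1101010101010001 walk d0:H3→d1:-→d2:-→d3:-→d4:-→d5:-→d6:-→d7:-→d8:-→d9:-→d10:-→d11:-→d12:-→d13:-→d14:-→d15:-→d16:H2 -> H2
  lookup 213.81.6.34: bits 1101010101010001 walk d0:H3→d1:-→d2:-→d3:-→d4:-→d5:-→d6:-→d7:-→d8:-→d9:-→d10:-→d11:-→d12:-→d13:-→d14:-→d15:-→d16:H2 -> H2

== LOOKUPS ==
["H2","H2","H2","H3","H2","H2"]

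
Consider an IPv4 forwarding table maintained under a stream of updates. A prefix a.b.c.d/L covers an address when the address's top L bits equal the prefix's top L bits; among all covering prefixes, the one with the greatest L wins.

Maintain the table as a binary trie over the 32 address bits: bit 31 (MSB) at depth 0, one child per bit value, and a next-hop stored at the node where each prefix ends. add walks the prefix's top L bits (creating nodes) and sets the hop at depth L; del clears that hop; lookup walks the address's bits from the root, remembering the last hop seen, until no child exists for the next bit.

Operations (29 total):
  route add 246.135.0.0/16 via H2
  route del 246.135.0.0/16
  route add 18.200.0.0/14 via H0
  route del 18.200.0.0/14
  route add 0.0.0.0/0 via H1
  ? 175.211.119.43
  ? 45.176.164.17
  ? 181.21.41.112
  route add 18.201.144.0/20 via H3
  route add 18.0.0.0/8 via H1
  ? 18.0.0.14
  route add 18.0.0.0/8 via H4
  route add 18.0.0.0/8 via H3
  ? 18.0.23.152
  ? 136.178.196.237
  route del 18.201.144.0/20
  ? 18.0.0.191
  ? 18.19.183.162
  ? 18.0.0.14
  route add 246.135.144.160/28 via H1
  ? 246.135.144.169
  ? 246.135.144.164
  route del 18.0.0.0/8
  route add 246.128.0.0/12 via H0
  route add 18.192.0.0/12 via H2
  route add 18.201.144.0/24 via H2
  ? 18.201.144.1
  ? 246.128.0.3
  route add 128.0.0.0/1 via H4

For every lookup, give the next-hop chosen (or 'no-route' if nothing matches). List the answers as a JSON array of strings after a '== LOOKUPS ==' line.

Process each operation:
  add 246.135.0.0/16 -> H2 at depth 16
  - 246.135.0.0/16 clear@16
  add 18.200.0.0/14 -> H0 at depth 14
  - 18.200.0.0/14 clear@14
  add 0.0.0.0/0 -> H1 at depth 0
  ? 175.211.119.43  path d0:H1→d1:-  best=H1
  ? 45.176.164.17  path d0:H1→d1:-→d2:-  best=H1
  ? 181.21.41.112  path d0:H1→d1:-  best=H1
  add 18.201.144.0/20 -> H3 at depth 20
  add 18.0.0.0/8 -> H1 at depth 8
  ? 18.0.0.14  path d0:H1→d1:-→d2:-→d3:-→d4:-→d5:-→d6:-→d7:-→d8:H1  best=H1
  add 18.0.0.0/8 -> H4 at depth 8
  add 18.0.0.0/8 -> H3 at depth 8
  ? 18.0.23.152  path d0:H1→d1:-→d2:-→d3:-→d4:-→d5:-→d6:-→d7:-→d8:H3  best=H3
  ? 136.178.196.237  path d0:H1→d1:-  best=H1
  - 18.201.144.0/20 clear@20
  ? 18.0.0.191  path d0:H1→d1:-→d2:-→d3:-→d4:-→d5:-→d6:-→d7:-→d8:H3  best=H3
  ? 18.19.183.162  path d0:H1→d1:-→d2:-→d3:-→d4:-→d5:-→d6:-→d7:-→d8:H3  best=H3
  ? 18.0.0.14  path d0:H1→d1:-→d2:-→d3:-→d4:-→d5:-→d6:-→d7:-→d8:H3  best=H3
  add 246.135.144.160/28 -> H1 at depth 28
  ? 246.135.144.169  path d0:H1→d1:-→d2:-→d3:-→d4:-→d5:-→d6:-→d7:-→d8:-→d9:-→d10:-→d11:-→d12:-→d13:-→d14:-→d15:-→d16:-→d17:-→d18:-→d19:-→d20:-→d21:-→d22:-→d23:-→d24:-→d25:-→d26:-→d27:-→d28:H1  best=H1
  ? 246.135.144.164  path d0:H1→d1:-→d2:-→d3:-→d4:-→d5:-→d6:-→d7:-→d8:-→d9:-→d10:-→d11:-→d12:-→d13:-→d14:-→d15:-→d16:-→d17:-→d18:-→d19:-→d20:-→d21:-→d22:-→d23:-→d24:-→d25:-→d26:-→d27:-→d28:H1  best=H1
  - 18.0.0.0/8 clear@8
  add 246.128.0.0/12 -> H0 at depth 12
  add 18.192.0.0/12 -> H2 at depth 12
  add 18.201.144.0/24 -> H2 at depth 24
  ? 18.201.144.1  path d0:H1→d1:-→d2:-→d3:-→d4:-→d5:-→d6:-→d7:-→d8:-→d9:-→d10:-→d11:-→d12:H2→d13:-→d14:-→d15:-→d16:-→d17:-→d18:-→d19:-→d20:-→d21:-→d22:-→d23:-→d24:H2  best=H2
  ? 246.128.0.3  path d0:H1→d1:-→d2:-→d3:-→d4:-→d5:-→d6:-→d7:-→d8:-→d9:-→d10:-→d11:-→d12:H0→d13:-  best=H0
  add 128.0.0.0/1 -> H4 at depth 1

== LOOKUPS ==
["H1","H1","H1","H1","H3","H1","H3","H3","H3","H1","H1","H2","H0"]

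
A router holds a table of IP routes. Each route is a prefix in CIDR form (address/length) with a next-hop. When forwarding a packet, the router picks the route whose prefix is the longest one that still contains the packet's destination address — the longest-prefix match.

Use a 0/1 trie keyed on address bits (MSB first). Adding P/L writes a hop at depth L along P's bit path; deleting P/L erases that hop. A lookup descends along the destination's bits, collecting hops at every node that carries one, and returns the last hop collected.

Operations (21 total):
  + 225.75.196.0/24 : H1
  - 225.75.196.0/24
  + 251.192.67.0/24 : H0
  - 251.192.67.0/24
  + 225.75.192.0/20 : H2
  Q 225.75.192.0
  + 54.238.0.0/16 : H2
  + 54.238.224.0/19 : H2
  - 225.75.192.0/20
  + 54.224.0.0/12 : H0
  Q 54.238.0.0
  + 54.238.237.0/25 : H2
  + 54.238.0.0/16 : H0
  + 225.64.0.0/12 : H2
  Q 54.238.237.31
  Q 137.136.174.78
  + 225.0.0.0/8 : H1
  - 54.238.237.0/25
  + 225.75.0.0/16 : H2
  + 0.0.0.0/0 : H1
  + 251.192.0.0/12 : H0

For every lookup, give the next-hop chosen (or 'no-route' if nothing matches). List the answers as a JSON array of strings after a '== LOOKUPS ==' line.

Trace:
  add 225.75.196.0/24 -> H1 at depth 24
  del 225.75.196.0/24 (clear depth 24)
  add 251.192.67.0/24 -> H0 at depth 24
  del 251.192.67.0/24 (clear depth 24)
  add 225.75.192.0/20 -> H2 at depth 20
  Q 225.75.192.0: descend 111000010100101111000 ; hops seen [H2] ; pick H2
  add 54.238.0.0/16 -> H2 at depth 16
  add 54.238.224.0/19 -> H2 at depth 19
  del 225.75.192.0/20 (clear depth 20)
  add 54.224.0.0/12 -> H0 at depth 12
  Q 54.238.0.0: descend 0011011011101110 ; hops seen [H0,H2] ; pick H2
  add 54.238.237.0/25 -> H2 at depth 25
  add 54.238.0.0/16 -> H0 at depth 16
  add 225.64.0.0/12 -> H2 at depth 12
  Q 54.238.237.31: descend 0011011011101110111011010 ; hops seen [H0,H0,H2,H2] ; pick H2
  Q 137.136.174.78: descend 1 ; hops seen [∅] ; pick no-route
  add 225.0.0.0/8 -> H1 at depth 8
  del 54.238.237.0/25 (clear depth 25)
  add 225.75.0.0/16 -> H2 at depth 16
  add 0.0.0.0/0 -> H1 at depth 0
  add 251.192.0.0/12 -> H0 at depth 12

== LOOKUPS ==
["H2","H2","H2","no-route"]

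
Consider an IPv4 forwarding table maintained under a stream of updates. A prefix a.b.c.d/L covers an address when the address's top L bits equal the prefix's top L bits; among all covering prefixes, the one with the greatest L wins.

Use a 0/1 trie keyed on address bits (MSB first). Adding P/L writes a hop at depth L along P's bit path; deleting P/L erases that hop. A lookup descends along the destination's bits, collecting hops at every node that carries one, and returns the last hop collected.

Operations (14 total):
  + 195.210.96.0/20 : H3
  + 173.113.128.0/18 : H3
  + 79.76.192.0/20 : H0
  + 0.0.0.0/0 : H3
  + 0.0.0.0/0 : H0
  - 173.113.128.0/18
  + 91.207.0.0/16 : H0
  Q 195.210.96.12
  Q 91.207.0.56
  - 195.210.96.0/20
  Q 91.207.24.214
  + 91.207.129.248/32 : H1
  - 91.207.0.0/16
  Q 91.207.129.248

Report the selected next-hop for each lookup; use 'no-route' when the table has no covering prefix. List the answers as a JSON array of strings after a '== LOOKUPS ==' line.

Process each operation:
  add 195.210.96.0/20 -> H3 at depth 20
  add 173.113.128.0/18 -> H3 at depth 18
  add 79.76.192.0/20 -> H0 at depth 20
  add 0.0.0.0/0 -> H3 at depth 0
  add 0.0.0.0/0 -> H0 at depth 0
  del 173.113.128.0/18 (clear depth 18)
  add 91.207.0.0/16 -> H0 at depth 16
  ? 195.210.96.12  path d0:H0→d1:-→d2:-→d3:-→d4:-→d5:-→d6:-→d7:-→d8:-→d9:-→d10:-→d11:-→d12:-→d13:-→d14:-→d15:-→d16:-→d17:-→d18:-→d19:-→d20:H3  best=H3
  ? 91.207.0.56  path d0:H0→d1:-→d2:-→d3:-→d4:-→d5:-→d6:-→d7:-→d8:-→d9:-→d10:-→d11:-→d12:-→d13:-→d14:-→d15:-→d16:H0  best=H0
  del 195.210.96.0/20 (clear depth 20)
  ? 91.207.24.214  path d0:H0→d1:-→d2:-→d3:-→d4:-→d5:-→d6:-→d7:-→d8:-→d9:-→d10:-→d11:-→d12:-→d13:-→d14:-→d15:-→d16:H0  best=H0
  add 91.207.129.248/32 -> H1 at depth 32
  del 91.207.0.0/16 (clear depth 16)
  ? 91.207.129.248  path d0:H0→d1:-→d2:-→d3:-→d4:-→d5:-→d6:-→d7:-→d8:-→d9:-→d10:-→d11:-→d12:-→d13:-→d14:-→d15:-→d16:-→d17:-→d18:-→d19:-→d20:-→d21:-→d22:-→d23:-→d24:-→d25:-→d26:-→d27:-→d28:-→d29:-→d30:-→d31:-→d32:H1  best=H1

== LOOKUPS ==
["H3","H0","H0","H1"]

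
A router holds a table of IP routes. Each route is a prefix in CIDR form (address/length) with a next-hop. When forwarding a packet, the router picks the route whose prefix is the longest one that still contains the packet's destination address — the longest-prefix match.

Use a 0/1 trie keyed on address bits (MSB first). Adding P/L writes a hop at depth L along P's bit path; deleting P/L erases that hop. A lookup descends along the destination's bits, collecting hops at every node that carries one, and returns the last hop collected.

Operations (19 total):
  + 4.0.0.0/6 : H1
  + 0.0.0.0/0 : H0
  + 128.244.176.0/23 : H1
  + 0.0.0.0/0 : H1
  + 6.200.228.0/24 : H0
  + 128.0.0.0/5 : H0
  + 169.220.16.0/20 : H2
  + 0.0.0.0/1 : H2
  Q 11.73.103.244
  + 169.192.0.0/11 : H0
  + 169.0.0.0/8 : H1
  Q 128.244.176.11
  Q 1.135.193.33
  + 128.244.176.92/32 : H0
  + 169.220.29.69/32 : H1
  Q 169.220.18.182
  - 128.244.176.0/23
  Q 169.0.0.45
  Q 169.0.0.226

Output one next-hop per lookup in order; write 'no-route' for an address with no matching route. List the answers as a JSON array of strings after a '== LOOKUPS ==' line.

Trace:
  add 4.0.0.0/6 -> H1 at depth 6
  add 0.0.0.0/0 -> H0 at depth 0
  add 128.244.176.0/23 -> H1 at depth 23
  add 0.0.0.0/0 -> H1 at depth 0
  add 6.200.228.0/24 -> H0 at depth 24
  add 128.0.0.0/5 -> H0 at depth 5
  add 169.220.16.0/20 -> H2 at depth 20
  add 0.0.0.0/1 -> H2 at depth 1
  lookup 11.73.103.244: bits 0000 walk d0:H1→d1:H2→d2:-→d3:-→d4:- -> H2
  add 169.192.0.0/11 -> H0 at depth 11
  add 169.0.0.0/8 -> H1 at depth 8
  lookup 128.244.176.11: bits 10000000111101001011000 walk d0:H1→d1:-→d2:-→d3:-→d4:-→d5:H0→d6:-→d7:-→d8:-→d9:-→d10:-→d11:-→d12:-→d13:-→d14:-→d15:-→d16:-→d17:-→d18:-→d19:-→d20:-→d21:-→d22:-→d23:H1 -> H1
  lookup 1.135.193.33: bits 00000 walk d0:H1→d1:H2→d2:-→d3:-→d4:-→d5:- -> H2
  add 128.244.176.92/32 -> H0 at depth 32
  add 169.220.29.69/32 -> H1 at depth 32
  lookup 169.220.18.182: bits 10101001110111000001 walk d0:H1→d1:-→d2:-→d3:-→d4:-→d5:-→d6:-→d7:-→d8:H1→d9:-→d10:-→d11:H0→d12:-→d13:-→d14:-→d15:-→d16:-→d17:-→d18:-→d19:-→d20:H2 -> H2
  - 128.244.176.0/23 clear@23
  lookup 169.0.0.45: bits 10101001 walk d0:H1→d1:-→d2:-→d3:-→d4:-→d5:-→d6:-→d7:-→d8:H1 -> H1
  lookup 169.0.0.226: bits 10101001 walk d0:H1→d1:-→d2:-→d3:-→d4:-→d5:-→d6:-→d7:-→d8:H1 -> H1

== LOOKUPS ==
["H2","H1","H2","H2","H1","H1"]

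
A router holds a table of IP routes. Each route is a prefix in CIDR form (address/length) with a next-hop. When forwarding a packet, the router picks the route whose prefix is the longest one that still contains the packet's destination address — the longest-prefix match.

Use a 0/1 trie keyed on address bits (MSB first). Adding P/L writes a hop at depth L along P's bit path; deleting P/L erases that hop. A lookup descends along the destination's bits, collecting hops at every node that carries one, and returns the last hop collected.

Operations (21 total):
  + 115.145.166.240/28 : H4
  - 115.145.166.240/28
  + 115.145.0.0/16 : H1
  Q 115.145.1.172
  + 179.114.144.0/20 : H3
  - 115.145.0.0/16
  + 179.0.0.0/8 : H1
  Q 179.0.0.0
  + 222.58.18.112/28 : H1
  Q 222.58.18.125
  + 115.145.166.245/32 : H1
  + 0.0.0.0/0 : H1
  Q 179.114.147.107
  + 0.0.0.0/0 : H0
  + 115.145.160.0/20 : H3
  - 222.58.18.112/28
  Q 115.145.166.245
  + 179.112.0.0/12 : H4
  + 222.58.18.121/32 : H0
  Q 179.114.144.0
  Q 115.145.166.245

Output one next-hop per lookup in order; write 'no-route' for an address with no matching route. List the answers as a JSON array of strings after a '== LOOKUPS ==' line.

Process each operation:
  add 115.145.166.240/28 -> H4 at depth 28
  - 115.145.166.240/28 clear@28
  add 115.145.0.0/16 -> H1 at depth 16
  lookup 115.145.1.172: bits 0111001110010001 walk d0:-→d1:-→d2:-→d3:-→d4:-→d5:-→d6:-→d7:-→d8:-→d9:-→d10:-→d11:-→d12:-→d13:-→d14:-→d15:-→d16:H1 -> H1
  add 179.114.144.0/20 -> H3 at depth 20
  - 115.145.0.0/16 clear@16
  add 179.0.0.0/8 -> H1 at depth 8
  lookup 179.0.0.0: bits 101100110 walk d0:-→d1:-→d2:-→d3:-→d4:-→d5:-→d6:-→d7:-→d8:H1→d9:- -> H1
  add 222.58.18.112/28 -> H1 at depth 28
  lookup 222.58.18.125: bits 1101111000111010000100100111 walk d0:-→d1:-→d2:-→d3:-→d4:-→d5:-→d6:-→d7:-→d8:-→d9:-→d10:-→d11:-→d12:-→d13:-→d14:-→d15:-→d16:-→d17:-→d18:-→d19:-→d20:-→d21:-→d22:-→d23:-→d24:-→d25:-→d26:-→d27:-→d28:H1 -> H1
  add 115.145.166.245/32 -> H1 at depth 32
  add 0.0.0.0/0 -> H1 at depth 0
  lookup 179.114.147.107: bits 10110011011100101001 walk d0:H1→d1:-→d2:-→d3:-→d4:-→d5:-→d6:-→d7:-→d8:H1→d9:-→d10:-→d11:-→d12:-→d13:-→d14:-→d15:-→d16:-→d17:-→d18:-→d19:-→d20:H3 -> H3
  add 0.0.0.0/0 -> H0 at depth 0
  add 115.145.160.0/20 -> H3 at depth 20
  - 222.58.18.112/28 clear@28
  lookup 115.145.166.245: bits 01110011100100011010011011110101 walk d0:H0→d1:-→d2:-→d3:-→d4:-→d5:-→d6:-→d7:-→d8:-→d9:-→d10:-→d11:-→d12:-→d13:-→d14:-→d15:-→d16:-→d17:-→d18:-→d19:-→d20:H3→d21:-→d22:-→d23:-→d24:-→d25:-→d26:-→d27:-→d28:-→d29:-→d30:-→d31:-→d32:H1 -> H1
  add 179.112.0.0/12 -> H4 at depth 12
  add 222.58.18.121/32 -> H0 at depth 32
  lookup 179.114.144.0: bits 10110011011100101001 walk d0:H0→d1:-→d2:-→d3:-→d4:-→d5:-→d6:-→d7:-→d8:H1→d9:-→d10:-→d11:-→d12:H4→d13:-→d14:-→d15:-→d16:-→d17:-→d18:-→d19:-→d20:H3 -> H3
  lookup 115.145.166.245: bits 01110011100100011010011011110101 walk d0:H0→d1:-→d2:-→d3:-→d4:-→d5:-→d6:-→d7:-→d8:-→d9:-→d10:-→d11:-→d12:-→d13:-→d14:-→d15:-→d16:-→d17:-→d18:-→d19:-→d20:H3→d21:-→d22:-→d23:-→d24:-→d25:-→d26:-→d27:-→d28:-→d29:-→d30:-→d31:-→d32:H1 -> H1

== LOOKUPS ==
["H1","H1","H1","H3","H1","H3","H1"]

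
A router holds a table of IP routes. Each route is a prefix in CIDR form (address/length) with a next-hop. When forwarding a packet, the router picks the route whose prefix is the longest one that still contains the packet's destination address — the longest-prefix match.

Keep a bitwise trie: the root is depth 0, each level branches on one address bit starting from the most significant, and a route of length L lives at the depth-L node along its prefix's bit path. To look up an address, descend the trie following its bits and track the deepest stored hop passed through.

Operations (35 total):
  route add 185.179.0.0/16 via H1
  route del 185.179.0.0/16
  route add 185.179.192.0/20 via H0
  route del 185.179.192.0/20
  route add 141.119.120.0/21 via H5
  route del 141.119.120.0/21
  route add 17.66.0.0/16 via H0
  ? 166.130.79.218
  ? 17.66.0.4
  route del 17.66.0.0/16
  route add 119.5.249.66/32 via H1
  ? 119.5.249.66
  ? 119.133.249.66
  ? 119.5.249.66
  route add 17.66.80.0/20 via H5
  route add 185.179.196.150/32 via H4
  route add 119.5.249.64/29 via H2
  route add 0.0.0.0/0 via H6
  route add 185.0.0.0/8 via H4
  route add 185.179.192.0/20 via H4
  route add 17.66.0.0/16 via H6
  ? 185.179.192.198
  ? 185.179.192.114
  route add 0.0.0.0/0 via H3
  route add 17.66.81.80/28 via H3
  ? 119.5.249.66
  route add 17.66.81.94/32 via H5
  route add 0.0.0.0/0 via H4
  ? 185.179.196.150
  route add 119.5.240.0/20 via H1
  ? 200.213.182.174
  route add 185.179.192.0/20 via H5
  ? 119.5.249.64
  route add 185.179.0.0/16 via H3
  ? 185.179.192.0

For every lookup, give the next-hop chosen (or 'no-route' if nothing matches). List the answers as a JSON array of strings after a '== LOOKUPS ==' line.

Apply in order:
  add 185.179.0.0/16 -> H1 at depth 16
  - 185.179.0.0/16 clear@16
  add 185.179.192.0/20 -> H0 at depth 20
  - 185.179.192.0/20 clear@20
  add 141.119.120.0/21 -> H5 at depth 21
  - 141.119.120.0/21 clear@21
  add 17.66.0.0/16 -> H0 at depth 16
  lookup 166.130.79.218: bits 101 walk d0:-→d1:-→d2:-→d3:- -> no-route
  lookup 17.66.0.4: bits 0001000101000010 walk d0:-→d1:-→d2:-→d3:-→d4:-→d5:-→d6:-→d7:-→d8:-→d9:-→d10:-→d11:-→d12:-→d13:-→d14:-→d15:-→d16:H0 -> H0
  - 17.66.0.0/16 clear@16
  add 119.5.249.66/32 -> H1 at depth 32
  lookup 119.5.249.66: bits 01110111000001011111100101000010 walk d0:-→d1:-→d2:-→d3:-→d4:-→d5:-→d6:-→d7:-→d8:-→d9:-→d10:-→d11:-→d12:-→d13:-→d14:-→d15:-→d16:-→d17:-→d18:-→d19:-→d20:-→d21:-→d22:-→d23:-→d24:-→d25:-→d26:-→d27:-→d28:-→d29:-→d30:-→d31:-→d32:H1 -> H1
  lookup 119.133.249.66: bits 01110111 walk d0:-→d1:-→d2:-→d3:-→d4:-→d5:-→d6:-→d7:-→d8:- -> no-route
  lookup 119.5.249.66: bits 01110111000001011111100101000010 walk d0:-→d1:-→d2:-→d3:-→d4:-→d5:-→d6:-→d7:-→d8:-→d9:-→d10:-→d11:-→d12:-→d13:-→d14:-→d15:-→d16:-→d17:-→d18:-→d19:-→d20:-→d21:-→d22:-→d23:-→d24:-→d25:-→d26:-→d27:-→d28:-→d29:-→d30:-→d31:-→d32:H1 -> H1
  add 17.66.80.0/20 -> H5 at depth 20
  add 185.179.196.150/32 -> H4 at depth 32
  add 119.5.249.64/29 -> H2 at depth 29
  add 0.0.0.0/0 -> H6 at depth 0
  add 185.0.0.0/8 -> H4 at depth 8
  add 185.179.192.0/20 -> H4 at depth 20
  add 17.66.0.0/16 -> H6 at depth 16
  lookup 185.179.192.198: bits 101110011011001111000 walk d0:H6→d1:-→d2:-→d3:-→d4:-→d5:-→d6:-→d7:-→d8:H4→d9:-→d10:-→d11:-→d12:-→d13:-→d14:-→d15:-→d16:-→d17:-→d18:-→d19:-→d20:H4→d21:- -> H4
  lookup 185.179.192.114: bits 101110011011001111000 walk d0:H6→d1:-→d2:-→d3:-→d4:-→d5:-→d6:-→d7:-→d8:H4→d9:-→d10:-→d11:-→d12:-→d13:-→d14:-→d15:-→d16:-→d17:-→d18:-→d19:-→d20:H4→d21:- -> H4
  add 0.0.0.0/0 -> H3 at depth 0
  add 17.66.81.80/28 -> H3 at depth 28
  lookup 119.5.249.66: bits 01110111000001011111100101000010 walk d0:H3→d1:-→d2:-→d3:-→d4:-→d5:-→d6:-→d7:-→d8:-→d9:-→d10:-→d11:-→d12:-→d13:-→d14:-→d15:-→d16:-→d17:-→d18:-→d19:-→d20:-→d21:-→d22:-→d23:-→d24:-→d25:-→d26:-→d27:-→d28:-→d29:H2→d30:-→d31:-→d32:H1 -> H1
  add 17.66.81.94/32 -> H5 at depth 32
  add 0.0.0.0/0 -> H4 at depth 0
  lookup 185.179.196.150: bits 10111001101100111100010010010110 walk d0:H4→d1:-→d2:-→d3:-→d4:-→d5:-→d6:-→d7:-→d8:H4→d9:-→d10:-→d11:-→d12:-→d13:-→d14:-→d15:-→d16:-→d17:-→d18:-→d19:-→d20:H4→d21:-→d22:-→d23:-→d24:-→d25:-→d26:-→d27:-→d28:-→d29:-→d30:-→d31:-→d32:H4 -> H4
  add 119.5.240.0/20 -> H1 at depth 20
  lookup 200.213.182.174: bits 1 walk d0:H4→d1:- -> H4
  add 185.179.192.0/20 -> H5 at depth 20
  lookup 119.5.249.64: bits 011101110000010111111001010000 walk d0:H4→d1:-→d2:-→d3:-→d4:-→d5:-→d6:-→d7:-→d8:-→d9:-→d10:-→d11:-→d12:-→d13:-→d14:-→d15:-→d16:-→d17:-→d18:-→d19:-→d20:H1→d21:-→d22:-→d23:-→d24:-→d25:-→d26:-→d27:-→d28:-→d29:H2→d30:- -> H2
  add 185.179.0.0/16 -> H3 at depth 16
  lookup 185.179.192.0: bits 101110011011001111000 walk d0:H4→d1:-→d2:-→d3:-→d4:-→d5:-→d6:-→d7:-→d8:H4→d9:-→d10:-→d11:-→d12:-→d13:-→d14:-→d15:-→d16:H3→d17:-→d18:-→d19:-→d20:H5→d21:- -> H5

== LOOKUPS ==
["no-route","H0","H1","no-route","H1","H4","H4","H1","H4","H4","H2","H5"]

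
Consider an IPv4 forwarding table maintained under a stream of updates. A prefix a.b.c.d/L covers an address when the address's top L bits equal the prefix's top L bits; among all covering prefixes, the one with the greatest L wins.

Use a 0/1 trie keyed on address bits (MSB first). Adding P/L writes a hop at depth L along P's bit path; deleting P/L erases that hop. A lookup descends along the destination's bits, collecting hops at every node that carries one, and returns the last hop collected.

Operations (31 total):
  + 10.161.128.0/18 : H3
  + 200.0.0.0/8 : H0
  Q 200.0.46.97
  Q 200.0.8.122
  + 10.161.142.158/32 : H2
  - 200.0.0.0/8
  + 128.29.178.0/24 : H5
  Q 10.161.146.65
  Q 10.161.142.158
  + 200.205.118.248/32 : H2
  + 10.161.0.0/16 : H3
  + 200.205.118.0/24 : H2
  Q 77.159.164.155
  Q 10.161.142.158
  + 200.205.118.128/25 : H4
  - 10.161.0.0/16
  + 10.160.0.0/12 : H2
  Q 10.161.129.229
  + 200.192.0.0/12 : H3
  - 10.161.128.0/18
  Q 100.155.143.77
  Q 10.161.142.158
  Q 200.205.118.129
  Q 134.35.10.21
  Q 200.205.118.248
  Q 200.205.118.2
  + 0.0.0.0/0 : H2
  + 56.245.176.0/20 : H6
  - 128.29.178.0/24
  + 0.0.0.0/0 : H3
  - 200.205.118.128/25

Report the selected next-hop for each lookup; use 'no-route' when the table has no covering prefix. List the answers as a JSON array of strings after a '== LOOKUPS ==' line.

Apply in order:
  + 10.161.128.0/18 (H3) depth=18
  + 200.0.0.0/8 (H0) depth=8
  lookup 200.0.46.97: bits 11001000 walk d0:-→d1:-→d2:-→d3:-→d4:-→d5:-→d6:-→d7:-→d8:H0 -> H0
  lookup 200.0.8.122: bits 11001000 walk d0:-→d1:-→d2:-→d3:-→d4:-→d5:-→d6:-→d7:-→d8:H0 -> H0
  + 10.161.142.158/32 (H2) depth=32
  del 200.0.0.0/8 (clear depth 8)
  + 128.29.178.0/24 (H5) depth=24
  lookup 10.161.146.65: bits 0000101010100001100 walk d0:-→d1:-→d2:-→d3:-→d4:-→d5:-→d6:-→d7:-→d8:-→d9:-→d10:-→d11:-→d12:-→d13:-→d14:-→d15:-→d16:-→d17:-→d18:H3→d19:- -> H3
  lookup 10.161.142.158: bits 00001010101000011000111010011110 walk d0:-→d1:-→d2:-→d3:-→d4:-→d5:-→d6:-→d7:-→d8:-→d9:-→d10:-→d11:-→d12:-→d13:-→d14:-→d15:-→d16:-→d17:-→d18:H3→d19:-→d20:-→d21:-→d22:-→d23:-→d24:-→d25:-→d26:-→d27:-→d28:-→d29:-→d30:-→d31:-→d32:H2 -> H2
  + 200.205.118.248/32 (H2) depth=32
  + 10.161.0.0/16 (H3) depth=16
  + 200.205.118.0/24 (H2) depth=24
  lookup 77.159.164.155: bits 0 walk d0:-→d1:- -> no-route
  lookup 10.161.142.158: bits 00001010101000011000111010011110 walk d0:-→d1:-→d2:-→d3:-→d4:-→d5:-→d6:-→d7:-→d8:-→d9:-→d10:-→d11:-→d12:-→d13:-→d14:-→d15:-→d16:H3→d17:-→d18:H3→d19:-→d20:-→d21:-→d22:-→d23:-→d24:-→d25:-→d26:-→d27:-→d28:-→d29:-→d30:-→d31:-→d32:H2 -> H2
  + 200.205.118.128/25 (H4) depth=25
  del 10.161.0.0/16 (clear depth 16)
  + 10.160.0.0/12 (H2) depth=12
  lookup 10.161.129.229: bits 00001010101000011000 walk d0:-→d1:-→d2:-→d3:-→d4:-→d5:-→d6:-→d7:-→d8:-→d9:-→d10:-→d11:-→d12:H2→d13:-→d14:-→d15:-→d16:-→d17:-→d18:H3→d19:-→d20:- -> H3
  + 200.192.0.0/12 (H3) depth=12
  del 10.161.128.0/18 (clear depth 18)
  lookup 100.155.143.77: bits 0 walk d0:-→d1:- -> no-route
  lookup 10.161.142.158: bits 00001010101000011000111010011110 walk d0:-→d1:-→d2:-→d3:-→d4:-→d5:-→d6:-→d7:-→d8:-→d9:-→d10:-→d11:-→d12:H2→d13:-→d14:-→d15:-→d16:-→d17:-→d18:-→d19:-→d20:-→d21:-→d22:-→d23:-→d24:-→d25:-→d26:-→d27:-→d28:-→d29:-→d30:-→d31:-→d32:H2 -> H2
  lookup 200.205.118.129: bits 1100100011001101011101101 walk d0:-→d1:-→d2:-→d3:-→d4:-→d5:-→d6:-→d7:-→d8:-→d9:-→d10:-→d11:-→d12:H3→d13:-→d14:-→d15:-→d16:-→d17:-→d18:-→d19:-→d20:-→d21:-→d22:-→d23:-→d24:H2→d25:H4 -> H4
  lookup 134.35.10.21: bits 10000 walk d0:-→d1:-→d2:-→d3:-→d4:-→d5:- -> no-route
  lookup 200.205.118.248: bits 11001000110011010111011011111000 walk d0:-→d1:-→d2:-→d3:-→d4:-→d5:-→d6:-→d7:-→d8:-→d9:-→d10:-→d11:-→d12:H3→d13:-→d14:-→d15:-→d16:-→d17:-→d18:-→d19:-→d20:-→d21:-→d22:-→d23:-→d24:H2→d25:H4→d26:-→d27:-→d28:-→d29:-→d30:-→d31:-→d32:H2 -> H2
  lookup 200.205.118.2: bits 110010001100110101110110 walk d0:-→d1:-→d2:-→d3:-→d4:-→d5:-→d6:-→d7:-→d8:-→d9:-→d10:-→d11:-→d12:H3→d13:-→d14:-→d15:-→d16:-→d17:-→d18:-→d19:-→d20:-→d21:-→d22:-→d23:-→d24:H2 -> H2
  + 0.0.0.0/0 (H2) depth=0
  + 56.245.176.0/20 (H6) depth=20
  del 128.29.178.0/24 (clear depth 24)
  + 0.0.0.0/0 (H3) depth=0
  del 200.205.118.128/25 (clear depth 25)

== LOOKUPS ==
["H0","H0","H3","H2","no-route","H2","H3","no-route","H2","H4","no-route","H2","H2"]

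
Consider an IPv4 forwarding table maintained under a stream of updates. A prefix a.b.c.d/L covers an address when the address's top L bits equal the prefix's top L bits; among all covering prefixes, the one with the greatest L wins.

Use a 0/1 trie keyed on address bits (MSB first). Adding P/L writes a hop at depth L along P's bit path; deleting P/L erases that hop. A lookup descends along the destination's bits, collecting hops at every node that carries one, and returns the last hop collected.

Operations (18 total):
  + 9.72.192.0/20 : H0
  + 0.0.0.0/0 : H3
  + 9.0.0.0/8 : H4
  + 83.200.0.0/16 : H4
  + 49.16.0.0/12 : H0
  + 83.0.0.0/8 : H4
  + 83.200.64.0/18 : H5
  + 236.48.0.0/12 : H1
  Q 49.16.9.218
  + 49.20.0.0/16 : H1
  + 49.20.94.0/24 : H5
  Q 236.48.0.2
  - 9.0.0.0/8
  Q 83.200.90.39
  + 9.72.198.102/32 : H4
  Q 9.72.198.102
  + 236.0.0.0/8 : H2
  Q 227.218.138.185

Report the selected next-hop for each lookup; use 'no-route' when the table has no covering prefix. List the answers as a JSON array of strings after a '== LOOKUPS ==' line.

Apply in order:
  + 9.72.192.0/20 (H0) depth=20
  + 0.0.0.0/0 (H3) depth=0
  + 9.0.0.0/8 (H4) depth=8
  + 83.200.0.0/16 (H4) depth=16
  + 49.16.0.0/12 (H0) depth=12
  + 83.0.0.0/8 (H4) depth=8
  + 83.200.64.0/18 (H5) depth=18
  + 236.48.0.0/12 (H1) depth=12
  ? 49.16.9.218  path d0:H3→d1:-→d2:-→d3:-→d4:-→d5:-→d6:-→d7:-→d8:-→d9:-→d10:-→d11:-→d12:H0  best=H0
  + 49.20.0.0/16 (H1) depth=16
  + 49.20.94.0/24 (H5) depth=24
  ? 236.48.0.2  path d0:H3→d1:-→d2:-→d3:-→d4:-→d5:-→d6:-→d7:-→d8:-→d9:-→d10:-→d11:-→d12:H1  best=H1
  del 9.0.0.0/8 (clear depth 8)
  ? 83.200.90.39  path d0:H3→d1:-→d2:-→d3:-→d4:-→d5:-→d6:-→d7:-→d8:H4→d9:-→d10:-→d11:-→d12:-→d13:-→d14:-→d15:-→d16:H4→d17:-→d18:H5  best=H5
  + 9.72.198.102/32 (H4) depth=32
  ? 9.72.198.102  path d0:H3→d1:-→d2:-→d3:-→d4:-→d5:-→d6:-→d7:-→d8:-→d9:-→d10:-→d11:-→d12:-→d13:-→d14:-→d15:-→d16:-→d17:-→d18:-→d19:-→d20:H0→d21:-→d22:-→d23:-→d24:-→d25:-→d26:-→d27:-→d28:-→d29:-→d30:-→d31:-→d32:H4  best=H4
  + 236.0.0.0/8 (H2) depth=8
  ? 227.218.138.185  path d0:H3→d1:-→d2:-→d3:-→d4:-  best=H3

== LOOKUPS ==
["H0","H1","H5","H4","H3"]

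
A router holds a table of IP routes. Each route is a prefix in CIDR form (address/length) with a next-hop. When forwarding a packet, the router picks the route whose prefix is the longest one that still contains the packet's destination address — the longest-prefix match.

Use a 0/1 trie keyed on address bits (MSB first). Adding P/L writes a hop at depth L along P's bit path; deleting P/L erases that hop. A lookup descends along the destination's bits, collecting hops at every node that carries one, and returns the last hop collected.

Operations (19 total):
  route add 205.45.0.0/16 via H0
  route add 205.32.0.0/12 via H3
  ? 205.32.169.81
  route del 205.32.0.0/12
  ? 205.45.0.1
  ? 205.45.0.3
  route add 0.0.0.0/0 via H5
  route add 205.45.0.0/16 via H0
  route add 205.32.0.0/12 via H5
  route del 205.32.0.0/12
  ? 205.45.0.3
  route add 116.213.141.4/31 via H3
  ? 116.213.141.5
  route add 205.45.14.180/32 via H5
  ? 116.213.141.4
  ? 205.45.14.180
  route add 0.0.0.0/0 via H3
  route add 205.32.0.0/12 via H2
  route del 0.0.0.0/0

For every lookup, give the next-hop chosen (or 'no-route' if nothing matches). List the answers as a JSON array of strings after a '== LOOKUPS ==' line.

Process each operation:
  add 205.45.0.0/16 -> H0 at depth 16
  add 205.32.0.0/12 -> H3 at depth 12
  Q 205.32.169.81: descend 110011010010 ; hops seen [H3] ; pick H3
  del 205.32.0.0/12 (clear depth 12)
  Q 205.45.0.1: descend 1100110100101101 ; hops seen [H0] ; pick H0
  Q 205.45.0.3: descend 1100110100101101 ; hops seen [H0] ; pick H0
  add 0.0.0.0/0 -> H5 at depth 0
  add 205.45.0.0/16 -> H0 at depth 16
  add 205.32.0.0/12 -> H5 at depth 12
  del 205.32.0.0/12 (clear depth 12)
  Q 205.45.0.3: descend 1100110100101101 ; hops seen [H5,H0] ; pick H0
  add 116.213.141.4/31 -> H3 at depth 31
  Q 116.213.141.5: descend 0111010011010101100011010000010 ; hops seen [H5,H3] ; pick H3
  add 205.45.14.180/32 -> H5 at depth 32
  Q 116.213.141.4: descend 0111010011010101100011010000010 ; hops seen [H5,H3] ; pick H3
  Q 205.45.14.180: descend 11001101001011010000111010110100 ; hops seen [H5,H0,H5] ; pick H5
  add 0.0.0.0/0 -> H3 at depth 0
  add 205.32.0.0/12 -> H2 at depth 12
  del 0.0.0.0/0 (clear depth 0)

== LOOKUPS ==
["H3","H0","H0","H0","H3","H3","H5"]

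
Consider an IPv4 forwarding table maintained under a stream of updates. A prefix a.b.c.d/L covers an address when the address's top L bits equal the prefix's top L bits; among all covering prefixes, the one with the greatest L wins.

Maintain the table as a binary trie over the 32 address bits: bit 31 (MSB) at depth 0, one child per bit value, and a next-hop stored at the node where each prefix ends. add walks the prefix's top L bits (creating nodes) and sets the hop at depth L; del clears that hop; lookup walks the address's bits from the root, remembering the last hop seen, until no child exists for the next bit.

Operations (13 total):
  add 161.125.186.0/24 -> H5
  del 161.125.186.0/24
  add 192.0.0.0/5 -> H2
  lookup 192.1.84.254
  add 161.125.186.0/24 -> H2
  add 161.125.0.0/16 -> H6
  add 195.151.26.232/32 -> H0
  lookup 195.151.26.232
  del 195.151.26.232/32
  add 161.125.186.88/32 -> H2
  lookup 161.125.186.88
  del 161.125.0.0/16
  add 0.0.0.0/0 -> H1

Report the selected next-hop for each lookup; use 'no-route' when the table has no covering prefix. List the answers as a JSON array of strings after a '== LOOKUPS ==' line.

Trace:
  + 161.125.186.0/24 (H5) depth=24
  del 161.125.186.0/24 (clear depth 24)
  + 192.0.0.0/5 (H2) depth=5
  Q 192.1.84.254: descend 11000 ; hops seen [H2] ; pick H2
  + 161.125.186.0/24 (H2) depth=24
  + 161.125.0.0/16 (H6) depth=16
  + 195.151.26.232/32 (H0) depth=32
  Q 195.151.26.232: descend 11000011100101110001101011101000 ; hops seen [H2,H0] ; pick H0
  del 195.151.26.232/32 (clear depth 32)
  + 161.125.186.88/32 (H2) depth=32
  Q 161.125.186.88: descend 10100001011111011011101001011000 ; hops seen [H6,H2,H2] ; pick H2
  del 161.125.0.0/16 (clear depth 16)
  + 0.0.0.0/0 (H1) depth=0

== LOOKUPS ==
["H2","H0","H2"]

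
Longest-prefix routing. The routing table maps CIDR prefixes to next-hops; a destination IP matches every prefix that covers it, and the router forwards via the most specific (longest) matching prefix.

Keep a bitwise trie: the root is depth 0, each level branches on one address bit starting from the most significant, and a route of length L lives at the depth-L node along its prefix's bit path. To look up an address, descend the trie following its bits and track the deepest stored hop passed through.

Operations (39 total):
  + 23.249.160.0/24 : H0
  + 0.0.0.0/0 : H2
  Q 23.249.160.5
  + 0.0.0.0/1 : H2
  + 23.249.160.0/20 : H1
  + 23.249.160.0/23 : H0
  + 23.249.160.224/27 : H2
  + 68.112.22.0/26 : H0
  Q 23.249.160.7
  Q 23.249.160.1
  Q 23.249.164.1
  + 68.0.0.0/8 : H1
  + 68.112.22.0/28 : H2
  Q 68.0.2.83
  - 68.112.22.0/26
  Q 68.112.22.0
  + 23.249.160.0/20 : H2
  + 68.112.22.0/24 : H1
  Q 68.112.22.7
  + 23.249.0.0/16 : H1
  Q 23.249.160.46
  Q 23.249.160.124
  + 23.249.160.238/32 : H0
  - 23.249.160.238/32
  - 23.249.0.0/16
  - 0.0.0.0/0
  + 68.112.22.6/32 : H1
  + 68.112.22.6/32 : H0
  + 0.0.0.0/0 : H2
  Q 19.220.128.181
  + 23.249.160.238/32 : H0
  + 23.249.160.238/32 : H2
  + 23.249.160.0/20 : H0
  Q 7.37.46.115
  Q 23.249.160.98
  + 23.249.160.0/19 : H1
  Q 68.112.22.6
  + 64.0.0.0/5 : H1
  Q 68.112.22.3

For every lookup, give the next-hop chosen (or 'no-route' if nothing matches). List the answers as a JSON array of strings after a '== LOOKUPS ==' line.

Trace:
  add 23.249.160.0/24 -> H0 at depth 24
  add 0.0.0.0/0 -> H2 at depth 0
  ? 23.249.160.5  path d0:H2→d1:-→d2:-→d3:-→d4:-→d5:-→d6:-→d7:-→d8:-→d9:-→d10:-→d11:-→d12:-→d13:-→d14:-→d15:-→d16:-→d17:-→d18:-→d19:-→d20:-→d21:-→d22:-→d23:-→d24:H0  best=H0
  add 0.0.0.0/1 -> H2 at depth 1
  add 23.249.160.0/20 -> H1 at depth 20
  add 23.249.160.0/23 -> H0 at depth 23
  add 23.249.160.224/27 -> H2 at depth 27
  add 68.112.22.0/26 -> H0 at depth 26
  ? 23.249.160.7  path d0:H2→d1:H2→d2:-→d3:-→d4:-→d5:-→d6:-→d7:-→d8:-→d9:-→d10:-→d11:-→d12:-→d13:-→d14:-→d15:-→d16:-→d17:-→d18:-→d19:-→d20:H1→d21:-→d22:-→d23:H0→d24:H0  best=H0
  ? 23.249.160.1  path d0:H2→d1:H2→d2:-→d3:-→d4:-→d5:-→d6:-→d7:-→d8:-→d9:-→d10:-→d11:-→d12:-→d13:-→d14:-→d15:-→d16:-→d17:-→d18:-→d19:-→d20:H1→d21:-→d22:-→d23:H0→d24:H0  best=H0
  ? 23.249.164.1  path d0:H2→d1:H2→d2:-→d3:-→d4:-→d5:-→d6:-→d7:-→d8:-→d9:-→d10:-→d11:-→d12:-→d13:-→d14:-→d15:-→d16:-→d17:-→d18:-→d19:-→d20:H1→d21:-  best=H1
  add 68.0.0.0/8 -> H1 at depth 8
  add 68.112.22.0/28 -> H2 at depth 28
  ? 68.0.2.83  path d0:H2→d1:H2→d2:-→d3:-→d4:-→d5:-→d6:-→d7:-→d8:H1→d9:-  best=H1
  del 68.112.22.0/26 (clear depth 26)
  ? 68.112.22.0  path d0:H2→d1:H2→d2:-→d3:-→d4:-→d5:-→d6:-→d7:-→d8:H1→d9:-→d10:-→d11:-→d12:-→d13:-→d14:-→d15:-→d16:-→d17:-→d18:-→d19:-→d20:-→d21:-→d22:-→d23:-→d24:-→d25:-→d26:-→d27:-→d28:H2  best=H2
  add 23.249.160.0/20 -> H2 at depth 20
  add 68.112.22.0/24 -> H1 at depth 24
  ? 68.112.22.7  path d0:H2→d1:H2→d2:-→d3:-→d4:-→d5:-→d6:-→d7:-→d8:H1→d9:-→d10:-→d11:-→d12:-→d13:-→d14:-→d15:-→d16:-→d17:-→d18:-→d19:-→d20:-→d21:-→d22:-→d23:-→d24:H1→d25:-→d26:-→d27:-→d28:H2  best=H2
  add 23.249.0.0/16 -> H1 at depth 16
  ? 23.249.160.46  path d0:H2→d1:H2→d2:-→d3:-→d4:-→d5:-→d6:-→d7:-→d8:-→d9:-→d10:-→d11:-→d12:-→d13:-→d14:-→d15:-→d16:H1→d17:-→d18:-→d19:-→d20:H2→d21:-→d22:-→d23:H0→d24:H0  best=H0
  ? 23.249.160.124  path d0:H2→d1:H2→d2:-→d3:-→d4:-→d5:-→d6:-→d7:-→d8:-→d9:-→d10:-→d11:-→d12:-→d13:-→d14:-→d15:-→d16:H1→d17:-→d18:-→d19:-→d20:H2→d21:-→d22:-→d23:H0→d24:H0  best=H0
  add 23.249.160.238/32 -> H0 at depth 32
  del 23.249.160.238/32 (clear depth 32)
  del 23.249.0.0/16 (clear depth 16)
  del 0.0.0.0/0 (clear depth 0)
  add 68.112.22.6/32 -> H1 at depth 32
  add 68.112.22.6/32 -> H0 at depth 32
  add 0.0.0.0/0 -> H2 at depth 0
  ? 19.220.128.181  path d0:H2→d1:H2→d2:-→d3:-→d4:-→d5:-  best=H2
  add 23.249.160.238/32 -> H0 at depth 32
  add 23.249.160.238/32 -> H2 at depth 32
  add 23.249.160.0/20 -> H0 at depth 20
  ? 7.37.46.115  path d0:H2→d1:H2→d2:-→d3:-  best=H2
  ? 23.249.160.98  path d0:H2→d1:H2→d2:-→d3:-→d4:-→d5:-→d6:-→d7:-→d8:-→d9:-→d10:-→d11:-→d12:-→d13:-→d14:-→d15:-→d16:-→d17:-→d18:-→d19:-→d20:H0→d21:-→d22:-→d23:H0→d24:H0  best=H0
  add 23.249.160.0/19 -> H1 at depth 19
  ? 68.112.22.6  path d0:H2→d1:H2→d2:-→d3:-→d4:-→d5:-→d6:-→d7:-→d8:H1→d9:-→d10:-→d11:-→d12:-→d13:-→d14:-→d15:-→d16:-→d17:-→d18:-→d19:-→d20:-→d21:-→d22:-→d23:-→d24:H1→d25:-→d26:-→d27:-→d28:H2→d29:-→d30:-→d31:-→d32:H0  best=H0
  add 64.0.0.0/5 -> H1 at depth 5
  ? 68.112.22.3  path d0:H2→d1:H2→d2:-→d3:-→d4:-→d5:H1→d6:-→d7:-→d8:H1→d9:-→d10:-→d11:-→d12:-→d13:-→d14:-→d15:-→d16:-→d17:-→d18:-→d19:-→d20:-→d21:-→d22:-→d23:-→d24:H1→d25:-→d26:-→d27:-→d28:H2→d29:-  best=H2

== LOOKUPS ==
["H0","H0","H0","H1","H1","H2","H2","H0","H0","H2","H2","H0","H0","H2"]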